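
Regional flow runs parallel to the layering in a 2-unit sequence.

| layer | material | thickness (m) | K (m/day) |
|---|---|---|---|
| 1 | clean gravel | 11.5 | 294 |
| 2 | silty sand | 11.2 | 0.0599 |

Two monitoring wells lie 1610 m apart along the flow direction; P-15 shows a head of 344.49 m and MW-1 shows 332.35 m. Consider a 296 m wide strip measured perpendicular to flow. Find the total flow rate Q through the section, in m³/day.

Flow is parallel to layering, so each bed carries its own Darcy discharge and the transmissivities add.
Σ(K_i·b_i) = 294×11.5 + 0.0599×11.2 = 3382 m²/day.
Hydraulic gradient i = (344.49 − 332.35) / 1610 = 12.14 / 1610 = 0.007540.
Q = Σ(K_i·b_i) · W · i = 3382 × 296 × 0.007540 = 7548 m³/day.

7550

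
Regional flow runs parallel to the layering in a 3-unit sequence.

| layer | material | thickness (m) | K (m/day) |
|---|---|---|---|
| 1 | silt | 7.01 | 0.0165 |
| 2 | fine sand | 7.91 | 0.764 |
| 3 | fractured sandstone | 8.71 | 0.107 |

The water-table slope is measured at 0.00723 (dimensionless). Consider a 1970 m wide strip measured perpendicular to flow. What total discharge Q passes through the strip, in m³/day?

Flow is parallel to layering, so each bed carries its own Darcy discharge and the transmissivities add.
Σ(K_i·b_i) = 0.0165×7.01 + 0.764×7.91 + 0.107×8.71 = 7.091 m²/day.
Hydraulic gradient i = 0.00723.
Q = Σ(K_i·b_i) · W · i = 7.091 × 1970 × 0.007230 = 101.0 m³/day.

101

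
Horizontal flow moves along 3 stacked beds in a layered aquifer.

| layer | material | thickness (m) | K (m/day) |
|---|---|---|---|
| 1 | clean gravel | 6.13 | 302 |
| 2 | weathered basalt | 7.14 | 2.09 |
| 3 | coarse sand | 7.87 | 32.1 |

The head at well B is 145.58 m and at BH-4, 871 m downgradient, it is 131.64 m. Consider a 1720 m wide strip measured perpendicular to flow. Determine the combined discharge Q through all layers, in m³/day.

58300

Flow is parallel to layering, so each bed carries its own Darcy discharge and the transmissivities add.
Σ(K_i·b_i) = 302×6.13 + 2.09×7.14 + 32.1×7.87 = 2119 m²/day.
Hydraulic gradient i = (145.58 − 131.64) / 871 = 13.94 / 871 = 0.01600.
Q = Σ(K_i·b_i) · W · i = 2119 × 1720 × 0.01600 = 58326 m³/day.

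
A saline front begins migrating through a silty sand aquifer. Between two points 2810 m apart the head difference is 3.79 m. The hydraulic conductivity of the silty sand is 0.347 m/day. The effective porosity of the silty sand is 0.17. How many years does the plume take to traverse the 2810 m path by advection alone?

2790

Hydraulic gradient i = Δh / L = 3.79 / 2810 = 0.001349.
Darcy flux q = K · i = 0.3470 × 0.001349 = 0.0004680 m/day.
Seepage velocity v = q / n_e = 0.0004680 / 0.17 = 0.002753 m/day.
Travel time t = L / v = 2810 / 0.002753 = 1.021e+06 days = 2794 years.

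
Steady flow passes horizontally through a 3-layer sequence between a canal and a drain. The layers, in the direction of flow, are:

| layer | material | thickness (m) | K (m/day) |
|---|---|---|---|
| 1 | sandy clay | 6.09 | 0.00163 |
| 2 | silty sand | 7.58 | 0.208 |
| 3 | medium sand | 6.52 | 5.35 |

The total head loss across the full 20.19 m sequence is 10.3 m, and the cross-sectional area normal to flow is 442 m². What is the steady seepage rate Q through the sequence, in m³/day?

Flow is perpendicular to layering, so the layers act in series and the equivalent K is the thickness-weighted harmonic mean.
Total thickness L = 6.09 + 7.58 + 6.52 = 20.19 m.
Σ(b_i/K_i) = 6.09/0.00163 + 7.58/0.208 + 6.52/5.35 = 3774 d.
K_eq = L / Σ(b_i/K_i) = 20.19 / 3774 = 0.005350 m/day.
Q = K_eq · A · (Δh/L) = 0.005350 × 442 × (10.3/20.19) = 1.206 m³/day.

1.21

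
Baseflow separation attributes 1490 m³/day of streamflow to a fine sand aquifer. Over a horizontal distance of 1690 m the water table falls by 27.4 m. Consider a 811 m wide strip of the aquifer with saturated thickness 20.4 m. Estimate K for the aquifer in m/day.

5.55

Cross-sectional area A = 811 × 20.4 = 16544 m².
Hydraulic gradient i = Δh / L = 27.4 / 1690 = 0.01621.
From Q = K·A·i, K = Q / (A·i) = 1490 / (16544 × 0.01621) = 5.555 m/day.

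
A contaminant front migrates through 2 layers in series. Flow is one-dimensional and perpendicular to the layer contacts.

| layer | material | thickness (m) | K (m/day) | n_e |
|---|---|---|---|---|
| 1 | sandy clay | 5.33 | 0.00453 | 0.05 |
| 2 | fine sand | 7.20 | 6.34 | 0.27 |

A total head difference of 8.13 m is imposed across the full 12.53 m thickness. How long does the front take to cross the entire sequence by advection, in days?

320

With flow normal to the layers, continuity requires the same specific discharge q through every layer.
Σ(b_i/K_i) = 5.33/0.00453 + 7.20/6.34 = 1178 d.
q = Δh / Σ(b_i/K_i) = 8.13 / 1178 = 0.006903 m/day.
In each layer the seepage velocity is v_i = q/n_i, so the layer transit time is t_i = b_i·n_i / q:
  layer 1 (sandy clay): t_1 = 5.33 × 0.05 / 0.006903 = 38.61 d
  layer 2 (fine sand): t_2 = 7.20 × 0.27 / 0.006903 = 281.6 d
Total t = Σ t_i = 320.2 days.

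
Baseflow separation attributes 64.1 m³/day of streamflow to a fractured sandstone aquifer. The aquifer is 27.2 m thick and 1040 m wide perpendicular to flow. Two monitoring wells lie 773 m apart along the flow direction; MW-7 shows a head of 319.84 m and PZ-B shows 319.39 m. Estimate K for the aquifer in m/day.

3.89

Cross-sectional area A = 1040 × 27.2 = 28288 m².
Hydraulic gradient i = (319.84 − 319.39) / 773 = 0.45 / 773 = 0.0005821.
From Q = K·A·i, K = Q / (A·i) = 64.1 / (28288 × 0.0005821) = 3.892 m/day.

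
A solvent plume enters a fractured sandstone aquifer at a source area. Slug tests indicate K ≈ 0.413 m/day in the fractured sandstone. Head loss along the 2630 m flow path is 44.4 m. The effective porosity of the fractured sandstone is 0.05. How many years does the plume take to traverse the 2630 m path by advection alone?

51.6

Hydraulic gradient i = Δh / L = 44.4 / 2630 = 0.01688.
Darcy flux q = K · i = 0.4130 × 0.01688 = 0.006972 m/day.
Seepage velocity v = q / n_e = 0.006972 / 0.05 = 0.1394 m/day.
Travel time t = L / v = 2630 / 0.1394 = 18860 days = 51.64 years.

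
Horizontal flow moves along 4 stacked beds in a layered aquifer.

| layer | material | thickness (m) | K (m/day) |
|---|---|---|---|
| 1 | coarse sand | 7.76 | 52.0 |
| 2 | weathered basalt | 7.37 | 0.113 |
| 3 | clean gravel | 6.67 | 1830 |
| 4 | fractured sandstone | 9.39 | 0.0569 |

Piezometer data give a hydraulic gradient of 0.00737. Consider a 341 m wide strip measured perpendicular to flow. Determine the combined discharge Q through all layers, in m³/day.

31700

Flow is parallel to layering, so each bed carries its own Darcy discharge and the transmissivities add.
Σ(K_i·b_i) = 52.0×7.76 + 0.113×7.37 + 1830×6.67 + 0.0569×9.39 = 12611 m²/day.
Hydraulic gradient i = 0.00737.
Q = Σ(K_i·b_i) · W · i = 12611 × 341 × 0.007370 = 31694 m³/day.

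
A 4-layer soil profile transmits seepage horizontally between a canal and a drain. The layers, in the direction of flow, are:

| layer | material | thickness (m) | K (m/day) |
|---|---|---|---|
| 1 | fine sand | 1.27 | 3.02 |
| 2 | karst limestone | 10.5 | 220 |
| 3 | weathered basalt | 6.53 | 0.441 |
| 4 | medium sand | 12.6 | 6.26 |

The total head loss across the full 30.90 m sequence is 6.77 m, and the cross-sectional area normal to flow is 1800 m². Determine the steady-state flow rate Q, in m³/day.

705

Flow is perpendicular to layering, so the layers act in series and the equivalent K is the thickness-weighted harmonic mean.
Total thickness L = 1.27 + 10.5 + 6.53 + 12.6 = 30.90 m.
Σ(b_i/K_i) = 1.27/3.02 + 10.5/220 + 6.53/0.441 + 12.6/6.26 = 17.29 d.
K_eq = L / Σ(b_i/K_i) = 30.90 / 17.29 = 1.787 m/day.
Q = K_eq · A · (Δh/L) = 1.787 × 1800 × (6.77/30.90) = 704.9 m³/day.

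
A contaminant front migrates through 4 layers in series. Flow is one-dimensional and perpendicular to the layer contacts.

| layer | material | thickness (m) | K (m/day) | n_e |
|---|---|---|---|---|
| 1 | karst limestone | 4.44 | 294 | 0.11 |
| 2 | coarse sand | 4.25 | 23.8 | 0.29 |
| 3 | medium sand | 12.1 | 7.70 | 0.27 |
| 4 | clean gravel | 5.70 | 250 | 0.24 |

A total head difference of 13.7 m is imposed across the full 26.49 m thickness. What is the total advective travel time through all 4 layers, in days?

With flow normal to the layers, continuity requires the same specific discharge q through every layer.
Σ(b_i/K_i) = 4.44/294 + 4.25/23.8 + 12.1/7.70 + 5.70/250 = 1.788 d.
q = Δh / Σ(b_i/K_i) = 13.7 / 1.788 = 7.663 m/day.
In each layer the seepage velocity is v_i = q/n_i, so the layer transit time is t_i = b_i·n_i / q:
  layer 1 (karst limestone): t_1 = 4.44 × 0.11 / 7.663 = 0.06374 d
  layer 2 (coarse sand): t_2 = 4.25 × 0.29 / 7.663 = 0.1608 d
  layer 3 (medium sand): t_3 = 12.1 × 0.27 / 7.663 = 0.4264 d
  layer 4 (clean gravel): t_4 = 5.70 × 0.24 / 7.663 = 0.1785 d
Total t = Σ t_i = 0.8295 days.

0.829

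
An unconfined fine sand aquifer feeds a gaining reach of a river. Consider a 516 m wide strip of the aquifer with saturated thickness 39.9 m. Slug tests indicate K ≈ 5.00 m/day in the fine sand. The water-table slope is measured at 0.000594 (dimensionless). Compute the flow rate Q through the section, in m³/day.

Cross-sectional area A = 516 × 39.9 = 20588 m².
Hydraulic gradient i = 0.000594.
Darcy's law: Q = K · A · i = 5.000 × 20588 × 0.0005940 = 61.15 m³/day.

61.1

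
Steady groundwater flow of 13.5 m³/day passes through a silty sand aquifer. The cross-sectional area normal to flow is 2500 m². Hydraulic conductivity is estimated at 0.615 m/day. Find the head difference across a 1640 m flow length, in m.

From Q = K·A·i, i = Q / (K·A) = 13.5 / (0.6150 × 2500) = 0.008780.
Head loss Δh = i · L = 0.008780 × 1640 = 14.40 m.

14.4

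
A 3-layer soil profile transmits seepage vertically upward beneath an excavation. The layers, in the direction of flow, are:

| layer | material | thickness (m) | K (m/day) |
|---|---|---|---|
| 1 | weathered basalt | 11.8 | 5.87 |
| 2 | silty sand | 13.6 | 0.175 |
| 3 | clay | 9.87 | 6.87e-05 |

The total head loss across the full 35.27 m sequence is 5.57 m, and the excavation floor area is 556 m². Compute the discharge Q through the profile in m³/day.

Flow is perpendicular to layering, so the layers act in series and the equivalent K is the thickness-weighted harmonic mean.
Total thickness L = 11.8 + 13.6 + 9.87 = 35.27 m.
Σ(b_i/K_i) = 11.8/5.87 + 13.6/0.175 + 9.87/6.87e-05 = 1.437e+05 d.
K_eq = L / Σ(b_i/K_i) = 35.27 / 1.437e+05 = 0.0002454 m/day.
Q = K_eq · A · (Δh/L) = 0.0002454 × 556 × (5.57/35.27) = 0.02154 m³/day.

0.0215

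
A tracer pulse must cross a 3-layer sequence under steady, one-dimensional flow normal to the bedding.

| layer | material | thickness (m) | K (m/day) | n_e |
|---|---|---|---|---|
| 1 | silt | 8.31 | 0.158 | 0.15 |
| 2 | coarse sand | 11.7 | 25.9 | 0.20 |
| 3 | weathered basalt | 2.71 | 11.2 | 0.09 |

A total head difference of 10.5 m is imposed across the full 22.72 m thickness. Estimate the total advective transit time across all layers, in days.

19.4

With flow normal to the layers, continuity requires the same specific discharge q through every layer.
Σ(b_i/K_i) = 8.31/0.158 + 11.7/25.9 + 2.71/11.2 = 53.29 d.
q = Δh / Σ(b_i/K_i) = 10.5 / 53.29 = 0.1970 m/day.
In each layer the seepage velocity is v_i = q/n_i, so the layer transit time is t_i = b_i·n_i / q:
  layer 1 (silt): t_1 = 8.31 × 0.15 / 0.1970 = 6.326 d
  layer 2 (coarse sand): t_2 = 11.7 × 0.20 / 0.1970 = 11.88 d
  layer 3 (weathered basalt): t_3 = 2.71 × 0.09 / 0.1970 = 1.238 d
Total t = Σ t_i = 19.44 days.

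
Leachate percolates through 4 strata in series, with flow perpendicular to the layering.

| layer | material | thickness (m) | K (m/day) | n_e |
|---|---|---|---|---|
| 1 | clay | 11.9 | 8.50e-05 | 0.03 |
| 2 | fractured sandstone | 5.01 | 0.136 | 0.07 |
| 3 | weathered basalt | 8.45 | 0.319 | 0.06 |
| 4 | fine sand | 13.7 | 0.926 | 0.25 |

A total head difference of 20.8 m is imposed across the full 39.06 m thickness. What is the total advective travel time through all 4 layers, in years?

85.5

With flow normal to the layers, continuity requires the same specific discharge q through every layer.
Σ(b_i/K_i) = 11.9/8.50e-05 + 5.01/0.136 + 8.45/0.319 + 13.7/0.926 = 1.401e+05 d.
q = Δh / Σ(b_i/K_i) = 20.8 / 1.401e+05 = 0.0001485 m/day.
In each layer the seepage velocity is v_i = q/n_i, so the layer transit time is t_i = b_i·n_i / q:
  layer 1 (clay): t_1 = 11.9 × 0.03 / 0.0001485 = 2404 d
  layer 2 (fractured sandstone): t_2 = 5.01 × 0.07 / 0.0001485 = 2362 d
  layer 3 (weathered basalt): t_3 = 8.45 × 0.06 / 0.0001485 = 3414 d
  layer 4 (fine sand): t_4 = 13.7 × 0.25 / 0.0001485 = 23066 d
Total t = Σ t_i = 31246 days = 85.55 years.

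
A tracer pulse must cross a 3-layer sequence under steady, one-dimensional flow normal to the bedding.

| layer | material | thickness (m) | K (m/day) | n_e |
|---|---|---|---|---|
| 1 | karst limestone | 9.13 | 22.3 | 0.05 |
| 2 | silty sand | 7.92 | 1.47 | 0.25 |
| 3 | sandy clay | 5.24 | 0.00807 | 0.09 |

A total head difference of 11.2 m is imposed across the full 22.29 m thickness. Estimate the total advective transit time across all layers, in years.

With flow normal to the layers, continuity requires the same specific discharge q through every layer.
Σ(b_i/K_i) = 9.13/22.3 + 7.92/1.47 + 5.24/0.00807 = 655.1 d.
q = Δh / Σ(b_i/K_i) = 11.2 / 655.1 = 0.01710 m/day.
In each layer the seepage velocity is v_i = q/n_i, so the layer transit time is t_i = b_i·n_i / q:
  layer 1 (karst limestone): t_1 = 9.13 × 0.05 / 0.01710 = 26.70 d
  layer 2 (silty sand): t_2 = 7.92 × 0.25 / 0.01710 = 115.8 d
  layer 3 (sandy clay): t_3 = 5.24 × 0.09 / 0.01710 = 27.59 d
Total t = Σ t_i = 170.1 days = 0.4657 years.

0.466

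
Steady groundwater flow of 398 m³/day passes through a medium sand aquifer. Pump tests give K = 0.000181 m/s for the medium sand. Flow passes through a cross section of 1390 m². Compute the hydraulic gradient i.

0.0183

Convert K: 0.000181 m/s × 86400 = 15.64 m/day.
From Q = K·A·i, i = Q / (K·A) = 398 / (15.64 × 1390) = 0.01831.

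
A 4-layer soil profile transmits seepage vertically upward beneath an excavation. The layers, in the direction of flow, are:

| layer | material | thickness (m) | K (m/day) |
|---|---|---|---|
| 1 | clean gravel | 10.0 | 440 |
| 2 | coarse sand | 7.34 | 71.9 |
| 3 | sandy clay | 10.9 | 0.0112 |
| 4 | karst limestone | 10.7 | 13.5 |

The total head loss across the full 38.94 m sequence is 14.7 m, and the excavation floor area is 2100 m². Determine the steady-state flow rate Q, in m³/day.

Flow is perpendicular to layering, so the layers act in series and the equivalent K is the thickness-weighted harmonic mean.
Total thickness L = 10.0 + 7.34 + 10.9 + 10.7 = 38.94 m.
Σ(b_i/K_i) = 10.0/440 + 7.34/71.9 + 10.9/0.0112 + 10.7/13.5 = 974.1 d.
K_eq = L / Σ(b_i/K_i) = 38.94 / 974.1 = 0.03997 m/day.
Q = K_eq · A · (Δh/L) = 0.03997 × 2100 × (14.7/38.94) = 31.69 m³/day.

31.7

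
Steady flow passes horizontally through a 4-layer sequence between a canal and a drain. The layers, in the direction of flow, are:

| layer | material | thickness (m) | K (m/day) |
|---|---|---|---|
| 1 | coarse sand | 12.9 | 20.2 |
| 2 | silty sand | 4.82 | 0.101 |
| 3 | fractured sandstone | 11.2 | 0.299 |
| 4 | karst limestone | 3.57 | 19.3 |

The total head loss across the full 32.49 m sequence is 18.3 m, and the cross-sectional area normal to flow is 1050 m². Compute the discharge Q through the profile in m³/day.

223

Flow is perpendicular to layering, so the layers act in series and the equivalent K is the thickness-weighted harmonic mean.
Total thickness L = 12.9 + 4.82 + 11.2 + 3.57 = 32.49 m.
Σ(b_i/K_i) = 12.9/20.2 + 4.82/0.101 + 11.2/0.299 + 3.57/19.3 = 86.00 d.
K_eq = L / Σ(b_i/K_i) = 32.49 / 86.00 = 0.3778 m/day.
Q = K_eq · A · (Δh/L) = 0.3778 × 1050 × (18.3/32.49) = 223.4 m³/day.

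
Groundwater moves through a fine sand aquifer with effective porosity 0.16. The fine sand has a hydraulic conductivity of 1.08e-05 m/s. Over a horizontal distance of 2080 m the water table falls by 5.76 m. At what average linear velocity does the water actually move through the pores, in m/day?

Convert K: 1.08e-05 m/s × 86400 = 0.9331 m/day.
Hydraulic gradient i = Δh / L = 5.76 / 2080 = 0.002769.
Darcy flux q = K · i = 0.9331 × 0.002769 = 0.002584 m/day.
Seepage velocity v = q / n_e = 0.002584 / 0.16 = 0.01615 m/day.

0.0162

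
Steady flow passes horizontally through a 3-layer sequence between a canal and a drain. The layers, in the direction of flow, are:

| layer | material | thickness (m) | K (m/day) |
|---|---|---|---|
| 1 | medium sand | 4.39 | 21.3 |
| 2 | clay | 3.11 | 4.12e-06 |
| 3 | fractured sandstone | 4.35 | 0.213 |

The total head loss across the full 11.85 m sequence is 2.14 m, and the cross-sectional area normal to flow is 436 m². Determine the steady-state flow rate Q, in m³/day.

Flow is perpendicular to layering, so the layers act in series and the equivalent K is the thickness-weighted harmonic mean.
Total thickness L = 4.39 + 3.11 + 4.35 = 11.85 m.
Σ(b_i/K_i) = 4.39/21.3 + 3.11/4.12e-06 + 4.35/0.213 = 7.549e+05 d.
K_eq = L / Σ(b_i/K_i) = 11.85 / 7.549e+05 = 1.570e-05 m/day.
Q = K_eq · A · (Δh/L) = 1.570e-05 × 436 × (2.14/11.85) = 0.001236 m³/day.

0.00124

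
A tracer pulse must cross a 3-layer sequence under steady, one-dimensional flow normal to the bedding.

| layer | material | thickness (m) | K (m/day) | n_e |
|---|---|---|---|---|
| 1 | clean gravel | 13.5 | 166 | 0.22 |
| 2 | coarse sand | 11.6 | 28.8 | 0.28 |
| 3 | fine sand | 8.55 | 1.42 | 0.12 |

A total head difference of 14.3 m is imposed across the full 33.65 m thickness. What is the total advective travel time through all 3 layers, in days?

3.30

With flow normal to the layers, continuity requires the same specific discharge q through every layer.
Σ(b_i/K_i) = 13.5/166 + 11.6/28.8 + 8.55/1.42 = 6.505 d.
q = Δh / Σ(b_i/K_i) = 14.3 / 6.505 = 2.198 m/day.
In each layer the seepage velocity is v_i = q/n_i, so the layer transit time is t_i = b_i·n_i / q:
  layer 1 (clean gravel): t_1 = 13.5 × 0.22 / 2.198 = 1.351 d
  layer 2 (coarse sand): t_2 = 11.6 × 0.28 / 2.198 = 1.478 d
  layer 3 (fine sand): t_3 = 8.55 × 0.12 / 2.198 = 0.4667 d
Total t = Σ t_i = 3.295 days.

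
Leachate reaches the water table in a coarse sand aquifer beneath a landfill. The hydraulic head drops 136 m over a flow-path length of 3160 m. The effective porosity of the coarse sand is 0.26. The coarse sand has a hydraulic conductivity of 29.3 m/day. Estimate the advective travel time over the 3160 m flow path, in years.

1.78

Hydraulic gradient i = Δh / L = 136 / 3160 = 0.04304.
Darcy flux q = K · i = 29.30 × 0.04304 = 1.261 m/day.
Seepage velocity v = q / n_e = 1.261 / 0.26 = 4.850 m/day.
Travel time t = L / v = 3160 / 4.850 = 651.5 days = 1.784 years.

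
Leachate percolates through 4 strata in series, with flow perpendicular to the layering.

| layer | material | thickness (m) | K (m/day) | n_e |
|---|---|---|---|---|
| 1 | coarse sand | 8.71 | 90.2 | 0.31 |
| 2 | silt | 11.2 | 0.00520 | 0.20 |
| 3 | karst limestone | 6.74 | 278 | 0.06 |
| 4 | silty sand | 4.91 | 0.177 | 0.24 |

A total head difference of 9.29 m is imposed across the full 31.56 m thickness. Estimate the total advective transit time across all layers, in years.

With flow normal to the layers, continuity requires the same specific discharge q through every layer.
Σ(b_i/K_i) = 8.71/90.2 + 11.2/0.00520 + 6.74/278 + 4.91/0.177 = 2182 d.
q = Δh / Σ(b_i/K_i) = 9.29 / 2182 = 0.004258 m/day.
In each layer the seepage velocity is v_i = q/n_i, so the layer transit time is t_i = b_i·n_i / q:
  layer 1 (coarse sand): t_1 = 8.71 × 0.31 / 0.004258 = 634.1 d
  layer 2 (silt): t_2 = 11.2 × 0.20 / 0.004258 = 526.1 d
  layer 3 (karst limestone): t_3 = 6.74 × 0.06 / 0.004258 = 94.97 d
  layer 4 (silty sand): t_4 = 4.91 × 0.24 / 0.004258 = 276.7 d
Total t = Σ t_i = 1532 days = 4.194 years.

4.19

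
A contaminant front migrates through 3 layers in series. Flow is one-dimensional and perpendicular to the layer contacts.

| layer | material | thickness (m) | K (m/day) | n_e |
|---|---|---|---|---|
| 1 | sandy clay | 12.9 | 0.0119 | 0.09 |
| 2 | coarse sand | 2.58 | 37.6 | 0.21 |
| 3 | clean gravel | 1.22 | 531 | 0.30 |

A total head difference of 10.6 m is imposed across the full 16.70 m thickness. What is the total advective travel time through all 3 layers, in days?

With flow normal to the layers, continuity requires the same specific discharge q through every layer.
Σ(b_i/K_i) = 12.9/0.0119 + 2.58/37.6 + 1.22/531 = 1084 d.
q = Δh / Σ(b_i/K_i) = 10.6 / 1084 = 0.009778 m/day.
In each layer the seepage velocity is v_i = q/n_i, so the layer transit time is t_i = b_i·n_i / q:
  layer 1 (sandy clay): t_1 = 12.9 × 0.09 / 0.009778 = 118.7 d
  layer 2 (coarse sand): t_2 = 2.58 × 0.21 / 0.009778 = 55.41 d
  layer 3 (clean gravel): t_3 = 1.22 × 0.30 / 0.009778 = 37.43 d
Total t = Σ t_i = 211.6 days.

212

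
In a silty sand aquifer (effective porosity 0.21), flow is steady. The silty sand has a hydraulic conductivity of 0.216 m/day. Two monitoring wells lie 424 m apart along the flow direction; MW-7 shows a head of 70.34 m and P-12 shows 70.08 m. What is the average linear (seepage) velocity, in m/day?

0.000631

Hydraulic gradient i = (70.34 − 70.08) / 424 = 0.26 / 424 = 0.0006132.
Darcy flux q = K · i = 0.2160 × 0.0006132 = 0.0001325 m/day.
Seepage velocity v = q / n_e = 0.0001325 / 0.21 = 0.0006307 m/day.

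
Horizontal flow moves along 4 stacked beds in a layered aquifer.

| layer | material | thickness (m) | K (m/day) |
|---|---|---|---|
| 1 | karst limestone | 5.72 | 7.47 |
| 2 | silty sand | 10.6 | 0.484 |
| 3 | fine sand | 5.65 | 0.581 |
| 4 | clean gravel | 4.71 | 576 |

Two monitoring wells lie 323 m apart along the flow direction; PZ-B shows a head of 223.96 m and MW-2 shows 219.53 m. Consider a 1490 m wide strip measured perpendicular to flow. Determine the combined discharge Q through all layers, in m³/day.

56500

Flow is parallel to layering, so each bed carries its own Darcy discharge and the transmissivities add.
Σ(K_i·b_i) = 7.47×5.72 + 0.484×10.6 + 0.581×5.65 + 576×4.71 = 2764 m²/day.
Hydraulic gradient i = (223.96 − 219.53) / 323 = 4.43 / 323 = 0.01372.
Q = Σ(K_i·b_i) · W · i = 2764 × 1490 × 0.01372 = 56486 m³/day.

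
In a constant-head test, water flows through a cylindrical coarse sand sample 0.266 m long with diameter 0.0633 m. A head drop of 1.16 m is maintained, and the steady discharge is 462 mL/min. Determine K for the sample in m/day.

Cross-sectional area A = π·(d/2)² = π × (0.0633/2)² = 0.003147 m².
Convert discharge: 462 mL/min = 7.700e-06 m³/s.
Darcy's law rearranged: K = Q·L / (A·Δh) = 7.700e-06 × 0.266 / (0.003147 × 1.16) = 0.0005611 m/s = 48.48 m/day.

48.5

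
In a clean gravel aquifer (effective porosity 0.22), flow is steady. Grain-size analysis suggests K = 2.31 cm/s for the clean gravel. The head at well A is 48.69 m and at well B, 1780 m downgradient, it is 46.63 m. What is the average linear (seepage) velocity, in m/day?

Convert K: 2.31 cm/s × 864 = 1996 m/day.
Hydraulic gradient i = (48.69 − 46.63) / 1780 = 2.06 / 1780 = 0.001157.
Darcy flux q = K · i = 1996 × 0.001157 = 2.310 m/day.
Seepage velocity v = q / n_e = 2.310 / 0.22 = 10.50 m/day.

10.5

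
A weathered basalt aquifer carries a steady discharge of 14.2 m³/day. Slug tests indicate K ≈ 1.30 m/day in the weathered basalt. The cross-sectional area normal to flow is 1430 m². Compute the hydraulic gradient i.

0.00764

From Q = K·A·i, i = Q / (K·A) = 14.2 / (1.300 × 1430) = 0.007639.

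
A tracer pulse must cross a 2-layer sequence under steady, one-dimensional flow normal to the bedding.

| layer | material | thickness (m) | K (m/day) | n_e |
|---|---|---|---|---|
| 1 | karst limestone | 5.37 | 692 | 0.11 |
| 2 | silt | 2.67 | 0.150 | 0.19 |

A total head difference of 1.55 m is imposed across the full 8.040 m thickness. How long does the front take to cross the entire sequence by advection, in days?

12.6

With flow normal to the layers, continuity requires the same specific discharge q through every layer.
Σ(b_i/K_i) = 5.37/692 + 2.67/0.150 = 17.81 d.
q = Δh / Σ(b_i/K_i) = 1.55 / 17.81 = 0.08704 m/day.
In each layer the seepage velocity is v_i = q/n_i, so the layer transit time is t_i = b_i·n_i / q:
  layer 1 (karst limestone): t_1 = 5.37 × 0.11 / 0.08704 = 6.786 d
  layer 2 (silt): t_2 = 2.67 × 0.19 / 0.08704 = 5.828 d
Total t = Σ t_i = 12.61 days.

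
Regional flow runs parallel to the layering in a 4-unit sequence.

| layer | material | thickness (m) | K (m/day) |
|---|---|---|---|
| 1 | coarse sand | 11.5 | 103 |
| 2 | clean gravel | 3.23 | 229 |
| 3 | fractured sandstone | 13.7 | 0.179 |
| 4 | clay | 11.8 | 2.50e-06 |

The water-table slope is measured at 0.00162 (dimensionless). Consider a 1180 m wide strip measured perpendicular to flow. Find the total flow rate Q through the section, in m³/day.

Flow is parallel to layering, so each bed carries its own Darcy discharge and the transmissivities add.
Σ(K_i·b_i) = 103×11.5 + 229×3.23 + 0.179×13.7 + 2.50e-06×11.8 = 1927 m²/day.
Hydraulic gradient i = 0.00162.
Q = Σ(K_i·b_i) · W · i = 1927 × 1180 × 0.001620 = 3683 m³/day.

3680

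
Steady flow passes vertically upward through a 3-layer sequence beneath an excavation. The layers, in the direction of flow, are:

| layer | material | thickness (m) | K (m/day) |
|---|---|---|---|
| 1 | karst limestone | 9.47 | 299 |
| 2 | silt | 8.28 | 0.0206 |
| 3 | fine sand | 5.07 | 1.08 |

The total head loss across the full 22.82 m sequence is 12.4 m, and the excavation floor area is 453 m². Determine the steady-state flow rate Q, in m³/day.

13.8

Flow is perpendicular to layering, so the layers act in series and the equivalent K is the thickness-weighted harmonic mean.
Total thickness L = 9.47 + 8.28 + 5.07 = 22.82 m.
Σ(b_i/K_i) = 9.47/299 + 8.28/0.0206 + 5.07/1.08 = 406.7 d.
K_eq = L / Σ(b_i/K_i) = 22.82 / 406.7 = 0.05611 m/day.
Q = K_eq · A · (Δh/L) = 0.05611 × 453 × (12.4/22.82) = 13.81 m³/day.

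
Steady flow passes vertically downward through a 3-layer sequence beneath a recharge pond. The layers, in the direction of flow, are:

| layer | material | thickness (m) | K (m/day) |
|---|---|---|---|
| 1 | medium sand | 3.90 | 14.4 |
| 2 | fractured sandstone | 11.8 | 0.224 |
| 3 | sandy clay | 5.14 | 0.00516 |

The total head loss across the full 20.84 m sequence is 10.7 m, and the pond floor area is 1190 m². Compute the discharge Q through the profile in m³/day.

12.1

Flow is perpendicular to layering, so the layers act in series and the equivalent K is the thickness-weighted harmonic mean.
Total thickness L = 3.90 + 11.8 + 5.14 = 20.84 m.
Σ(b_i/K_i) = 3.90/14.4 + 11.8/0.224 + 5.14/0.00516 = 1049 d.
K_eq = L / Σ(b_i/K_i) = 20.84 / 1049 = 0.01987 m/day.
Q = K_eq · A · (Δh/L) = 0.01987 × 1190 × (10.7/20.84) = 12.14 m³/day.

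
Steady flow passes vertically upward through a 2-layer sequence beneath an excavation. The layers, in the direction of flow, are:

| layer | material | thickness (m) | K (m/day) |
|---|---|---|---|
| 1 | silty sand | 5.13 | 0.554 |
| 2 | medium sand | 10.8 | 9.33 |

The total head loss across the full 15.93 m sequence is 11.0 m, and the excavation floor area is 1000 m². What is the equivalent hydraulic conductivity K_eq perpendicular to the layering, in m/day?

1.53

Flow is perpendicular to layering, so the layers act in series and the equivalent K is the thickness-weighted harmonic mean.
Total thickness L = 5.13 + 10.8 = 15.93 m.
Σ(b_i/K_i) = 5.13/0.554 + 10.8/9.33 = 10.42 d.
K_eq = L / Σ(b_i/K_i) = 15.93 / 10.42 = 1.529 m/day.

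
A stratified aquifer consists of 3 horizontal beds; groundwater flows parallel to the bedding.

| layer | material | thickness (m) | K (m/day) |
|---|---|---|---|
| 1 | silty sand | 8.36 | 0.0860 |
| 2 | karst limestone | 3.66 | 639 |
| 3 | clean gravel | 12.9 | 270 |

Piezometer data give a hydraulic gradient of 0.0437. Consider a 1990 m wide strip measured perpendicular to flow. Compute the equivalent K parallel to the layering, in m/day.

234

Flow is parallel to layering, so each bed carries its own Darcy discharge and the transmissivities add.
Σ(K_i·b_i) = 0.0860×8.36 + 639×3.66 + 270×12.9 = 5822 m²/day.
Total thickness b = 24.92 m, so K_eq = Σ(K_i·b_i)/b = 233.6 m/day.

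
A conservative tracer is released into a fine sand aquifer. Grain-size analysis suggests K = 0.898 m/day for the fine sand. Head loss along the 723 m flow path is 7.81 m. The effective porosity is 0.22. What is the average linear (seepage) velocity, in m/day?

Hydraulic gradient i = Δh / L = 7.81 / 723 = 0.01080.
Darcy flux q = K · i = 0.8980 × 0.01080 = 0.009700 m/day.
Seepage velocity v = q / n_e = 0.009700 / 0.22 = 0.04409 m/day.

0.0441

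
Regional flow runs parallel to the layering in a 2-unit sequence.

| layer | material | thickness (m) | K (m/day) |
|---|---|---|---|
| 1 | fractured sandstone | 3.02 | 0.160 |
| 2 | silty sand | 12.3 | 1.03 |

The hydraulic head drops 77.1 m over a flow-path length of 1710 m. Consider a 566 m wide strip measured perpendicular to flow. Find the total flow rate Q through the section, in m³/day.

336

Flow is parallel to layering, so each bed carries its own Darcy discharge and the transmissivities add.
Σ(K_i·b_i) = 0.160×3.02 + 1.03×12.3 = 13.15 m²/day.
Hydraulic gradient i = Δh / L = 77.1 / 1710 = 0.04509.
Q = Σ(K_i·b_i) · W · i = 13.15 × 566 × 0.04509 = 335.6 m³/day.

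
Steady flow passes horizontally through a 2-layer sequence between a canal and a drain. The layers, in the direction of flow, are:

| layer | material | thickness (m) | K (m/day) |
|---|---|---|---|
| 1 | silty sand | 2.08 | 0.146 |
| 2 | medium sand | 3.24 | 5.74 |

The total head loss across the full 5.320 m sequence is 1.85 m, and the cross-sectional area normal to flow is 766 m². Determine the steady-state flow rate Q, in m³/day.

Flow is perpendicular to layering, so the layers act in series and the equivalent K is the thickness-weighted harmonic mean.
Total thickness L = 2.08 + 3.24 = 5.320 m.
Σ(b_i/K_i) = 2.08/0.146 + 3.24/5.74 = 14.81 d.
K_eq = L / Σ(b_i/K_i) = 5.320 / 14.81 = 0.3592 m/day.
Q = K_eq · A · (Δh/L) = 0.3592 × 766 × (1.85/5.320) = 95.68 m³/day.

95.7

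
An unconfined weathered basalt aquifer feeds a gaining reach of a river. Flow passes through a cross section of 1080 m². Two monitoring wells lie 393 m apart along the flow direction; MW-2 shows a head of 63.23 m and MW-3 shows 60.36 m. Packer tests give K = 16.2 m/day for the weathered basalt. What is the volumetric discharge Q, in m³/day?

128

Hydraulic gradient i = (63.23 − 60.36) / 393 = 2.87 / 393 = 0.007303.
Darcy's law: Q = K · A · i = 16.20 × 1080 × 0.007303 = 127.8 m³/day.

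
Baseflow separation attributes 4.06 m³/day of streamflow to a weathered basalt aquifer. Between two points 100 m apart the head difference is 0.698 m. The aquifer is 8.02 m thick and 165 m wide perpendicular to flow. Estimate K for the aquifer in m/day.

Cross-sectional area A = 165 × 8.02 = 1323 m².
Hydraulic gradient i = Δh / L = 0.698 / 100 = 0.006980.
From Q = K·A·i, K = Q / (A·i) = 4.06 / (1323 × 0.006980) = 0.4396 m/day.

0.440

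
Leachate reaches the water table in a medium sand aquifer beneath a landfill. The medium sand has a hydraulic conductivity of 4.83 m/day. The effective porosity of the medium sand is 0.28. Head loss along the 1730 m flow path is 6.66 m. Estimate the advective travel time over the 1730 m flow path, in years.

71.3

Hydraulic gradient i = Δh / L = 6.66 / 1730 = 0.003850.
Darcy flux q = K · i = 4.830 × 0.003850 = 0.01859 m/day.
Seepage velocity v = q / n_e = 0.01859 / 0.28 = 0.06641 m/day.
Travel time t = L / v = 1730 / 0.06641 = 26051 days = 71.32 years.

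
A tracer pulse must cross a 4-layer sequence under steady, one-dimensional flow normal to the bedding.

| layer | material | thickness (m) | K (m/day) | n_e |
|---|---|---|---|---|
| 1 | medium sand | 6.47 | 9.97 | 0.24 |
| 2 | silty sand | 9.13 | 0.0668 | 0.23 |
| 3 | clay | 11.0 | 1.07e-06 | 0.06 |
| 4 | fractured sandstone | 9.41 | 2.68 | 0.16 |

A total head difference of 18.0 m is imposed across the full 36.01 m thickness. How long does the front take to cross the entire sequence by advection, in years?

9100

With flow normal to the layers, continuity requires the same specific discharge q through every layer.
Σ(b_i/K_i) = 6.47/9.97 + 9.13/0.0668 + 11.0/1.07e-06 + 9.41/2.68 = 1.028e+07 d.
q = Δh / Σ(b_i/K_i) = 18.0 / 1.028e+07 = 1.751e-06 m/day.
In each layer the seepage velocity is v_i = q/n_i, so the layer transit time is t_i = b_i·n_i / q:
  layer 1 (medium sand): t_1 = 6.47 × 0.24 / 1.751e-06 = 8.869e+05 d
  layer 2 (silty sand): t_2 = 9.13 × 0.23 / 1.751e-06 = 1.199e+06 d
  layer 3 (clay): t_3 = 11.0 × 0.06 / 1.751e-06 = 3.770e+05 d
  layer 4 (fractured sandstone): t_4 = 9.41 × 0.16 / 1.751e-06 = 8.599e+05 d
Total t = Σ t_i = 3.323e+06 days = 9098 years.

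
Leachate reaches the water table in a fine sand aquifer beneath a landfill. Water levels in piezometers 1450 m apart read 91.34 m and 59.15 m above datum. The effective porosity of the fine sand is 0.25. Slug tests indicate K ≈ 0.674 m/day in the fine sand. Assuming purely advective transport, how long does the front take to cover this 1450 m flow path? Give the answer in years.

Hydraulic gradient i = (91.34 − 59.15) / 1450 = 32.19 / 1450 = 0.02220.
Darcy flux q = K · i = 0.6740 × 0.02220 = 0.01496 m/day.
Seepage velocity v = q / n_e = 0.01496 / 0.25 = 0.05985 m/day.
Travel time t = L / v = 1450 / 0.05985 = 24227 days = 66.33 years.

66.3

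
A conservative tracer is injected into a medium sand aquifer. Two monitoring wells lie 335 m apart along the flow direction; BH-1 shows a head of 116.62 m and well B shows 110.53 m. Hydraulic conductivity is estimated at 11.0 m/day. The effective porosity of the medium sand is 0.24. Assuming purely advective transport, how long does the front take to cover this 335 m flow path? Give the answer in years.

Hydraulic gradient i = (116.62 − 110.53) / 335 = 6.09 / 335 = 0.01818.
Darcy flux q = K · i = 11.00 × 0.01818 = 0.2000 m/day.
Seepage velocity v = q / n_e = 0.2000 / 0.24 = 0.8332 m/day.
Travel time t = L / v = 335 / 0.8332 = 402.1 days = 1.101 years.

1.10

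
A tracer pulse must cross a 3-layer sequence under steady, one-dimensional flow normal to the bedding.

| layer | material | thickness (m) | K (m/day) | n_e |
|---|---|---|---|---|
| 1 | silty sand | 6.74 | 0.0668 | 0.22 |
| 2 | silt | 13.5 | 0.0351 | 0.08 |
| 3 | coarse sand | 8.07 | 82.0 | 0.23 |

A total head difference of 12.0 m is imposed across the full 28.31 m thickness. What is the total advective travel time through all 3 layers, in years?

With flow normal to the layers, continuity requires the same specific discharge q through every layer.
Σ(b_i/K_i) = 6.74/0.0668 + 13.5/0.0351 + 8.07/82.0 = 485.6 d.
q = Δh / Σ(b_i/K_i) = 12.0 / 485.6 = 0.02471 m/day.
In each layer the seepage velocity is v_i = q/n_i, so the layer transit time is t_i = b_i·n_i / q:
  layer 1 (silty sand): t_1 = 6.74 × 0.22 / 0.02471 = 60.01 d
  layer 2 (silt): t_2 = 13.5 × 0.08 / 0.02471 = 43.71 d
  layer 3 (coarse sand): t_3 = 8.07 × 0.23 / 0.02471 = 75.11 d
Total t = Σ t_i = 178.8 days = 0.4896 years.

0.490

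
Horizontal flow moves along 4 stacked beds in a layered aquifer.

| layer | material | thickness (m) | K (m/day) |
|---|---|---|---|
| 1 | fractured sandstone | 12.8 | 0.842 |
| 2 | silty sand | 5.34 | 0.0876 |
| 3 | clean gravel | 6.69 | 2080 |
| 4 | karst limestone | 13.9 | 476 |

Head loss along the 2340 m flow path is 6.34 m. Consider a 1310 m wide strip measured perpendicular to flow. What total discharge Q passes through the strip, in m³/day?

Flow is parallel to layering, so each bed carries its own Darcy discharge and the transmissivities add.
Σ(K_i·b_i) = 0.842×12.8 + 0.0876×5.34 + 2080×6.69 + 476×13.9 = 20543 m²/day.
Hydraulic gradient i = Δh / L = 6.34 / 2340 = 0.002709.
Q = Σ(K_i·b_i) · W · i = 20543 × 1310 × 0.002709 = 72913 m³/day.

72900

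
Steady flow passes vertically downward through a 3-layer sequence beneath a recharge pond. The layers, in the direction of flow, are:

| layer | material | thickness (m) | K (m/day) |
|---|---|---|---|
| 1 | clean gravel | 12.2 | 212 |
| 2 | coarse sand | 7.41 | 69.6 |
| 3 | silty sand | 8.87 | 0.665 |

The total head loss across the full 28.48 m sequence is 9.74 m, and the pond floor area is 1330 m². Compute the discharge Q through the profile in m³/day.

959

Flow is perpendicular to layering, so the layers act in series and the equivalent K is the thickness-weighted harmonic mean.
Total thickness L = 12.2 + 7.41 + 8.87 = 28.48 m.
Σ(b_i/K_i) = 12.2/212 + 7.41/69.6 + 8.87/0.665 = 13.50 d.
K_eq = L / Σ(b_i/K_i) = 28.48 / 13.50 = 2.109 m/day.
Q = K_eq · A · (Δh/L) = 2.109 × 1330 × (9.74/28.48) = 959.4 m³/day.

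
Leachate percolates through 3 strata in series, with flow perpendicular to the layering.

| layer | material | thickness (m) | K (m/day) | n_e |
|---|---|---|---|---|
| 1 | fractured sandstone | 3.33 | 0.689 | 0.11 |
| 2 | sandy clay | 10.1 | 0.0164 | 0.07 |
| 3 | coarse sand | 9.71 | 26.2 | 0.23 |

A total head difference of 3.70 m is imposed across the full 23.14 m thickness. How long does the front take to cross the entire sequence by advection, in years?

With flow normal to the layers, continuity requires the same specific discharge q through every layer.
Σ(b_i/K_i) = 3.33/0.689 + 10.1/0.0164 + 9.71/26.2 = 621.1 d.
q = Δh / Σ(b_i/K_i) = 3.70 / 621.1 = 0.005958 m/day.
In each layer the seepage velocity is v_i = q/n_i, so the layer transit time is t_i = b_i·n_i / q:
  layer 1 (fractured sandstone): t_1 = 3.33 × 0.11 / 0.005958 = 61.48 d
  layer 2 (sandy clay): t_2 = 10.1 × 0.07 / 0.005958 = 118.7 d
  layer 3 (coarse sand): t_3 = 9.71 × 0.23 / 0.005958 = 374.9 d
Total t = Σ t_i = 555.0 days = 1.520 years.

1.52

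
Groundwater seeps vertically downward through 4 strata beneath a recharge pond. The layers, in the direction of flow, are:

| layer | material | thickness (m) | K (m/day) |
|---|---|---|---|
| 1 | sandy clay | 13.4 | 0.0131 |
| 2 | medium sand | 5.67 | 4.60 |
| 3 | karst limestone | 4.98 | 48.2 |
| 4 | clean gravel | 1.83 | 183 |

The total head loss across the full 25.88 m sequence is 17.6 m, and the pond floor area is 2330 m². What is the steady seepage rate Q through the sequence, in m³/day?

40.0

Flow is perpendicular to layering, so the layers act in series and the equivalent K is the thickness-weighted harmonic mean.
Total thickness L = 13.4 + 5.67 + 4.98 + 1.83 = 25.88 m.
Σ(b_i/K_i) = 13.4/0.0131 + 5.67/4.60 + 4.98/48.2 + 1.83/183 = 1024 d.
K_eq = L / Σ(b_i/K_i) = 25.88 / 1024 = 0.02527 m/day.
Q = K_eq · A · (Δh/L) = 0.02527 × 2330 × (17.6/25.88) = 40.04 m³/day.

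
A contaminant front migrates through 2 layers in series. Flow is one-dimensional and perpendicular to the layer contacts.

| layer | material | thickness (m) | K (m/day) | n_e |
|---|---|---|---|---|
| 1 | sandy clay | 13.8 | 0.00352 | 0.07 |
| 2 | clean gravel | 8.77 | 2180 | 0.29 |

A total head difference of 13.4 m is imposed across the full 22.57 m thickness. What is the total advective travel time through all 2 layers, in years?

2.81

With flow normal to the layers, continuity requires the same specific discharge q through every layer.
Σ(b_i/K_i) = 13.8/0.00352 + 8.77/2180 = 3920 d.
q = Δh / Σ(b_i/K_i) = 13.4 / 3920 = 0.003418 m/day.
In each layer the seepage velocity is v_i = q/n_i, so the layer transit time is t_i = b_i·n_i / q:
  layer 1 (sandy clay): t_1 = 13.8 × 0.07 / 0.003418 = 282.6 d
  layer 2 (clean gravel): t_2 = 8.77 × 0.29 / 0.003418 = 744.1 d
Total t = Σ t_i = 1027 days = 2.811 years.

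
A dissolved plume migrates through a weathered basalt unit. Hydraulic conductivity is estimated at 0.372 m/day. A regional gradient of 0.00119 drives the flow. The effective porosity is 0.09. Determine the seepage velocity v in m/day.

Hydraulic gradient i = 0.00119.
Darcy flux q = K · i = 0.3720 × 0.001190 = 0.0004427 m/day.
Seepage velocity v = q / n_e = 0.0004427 / 0.09 = 0.004919 m/day.

0.00492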